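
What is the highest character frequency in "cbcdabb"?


Input: cbcdabb
Character counts:
  'a': 1
  'b': 3
  'c': 2
  'd': 1
Maximum frequency: 3

3


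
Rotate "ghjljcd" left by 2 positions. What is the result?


Input: "ghjljcd", rotate left by 2
First 2 characters: "gh"
Remaining characters: "jljcd"
Concatenate remaining + first: "jljcd" + "gh" = "jljcdgh"

jljcdgh


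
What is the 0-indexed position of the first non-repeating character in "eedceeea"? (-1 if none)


Input: eedceeea
Character frequencies:
  'a': 1
  'c': 1
  'd': 1
  'e': 5
Scanning left to right for freq == 1:
  Position 0 ('e'): freq=5, skip
  Position 1 ('e'): freq=5, skip
  Position 2 ('d'): unique! => answer = 2

2


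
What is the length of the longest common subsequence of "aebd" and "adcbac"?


LCS of "aebd" and "adcbac"
DP table:
           a    d    c    b    a    c
      0    0    0    0    0    0    0
  a   0    1    1    1    1    1    1
  e   0    1    1    1    1    1    1
  b   0    1    1    1    2    2    2
  d   0    1    2    2    2    2    2
LCS length = dp[4][6] = 2

2


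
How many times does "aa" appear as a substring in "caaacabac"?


Searching for "aa" in "caaacabac"
Scanning each position:
  Position 0: "ca" => no
  Position 1: "aa" => MATCH
  Position 2: "aa" => MATCH
  Position 3: "ac" => no
  Position 4: "ca" => no
  Position 5: "ab" => no
  Position 6: "ba" => no
  Position 7: "ac" => no
Total occurrences: 2

2


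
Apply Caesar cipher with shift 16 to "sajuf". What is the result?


Caesar cipher: shift "sajuf" by 16
  's' (pos 18) + 16 = pos 8 = 'i'
  'a' (pos 0) + 16 = pos 16 = 'q'
  'j' (pos 9) + 16 = pos 25 = 'z'
  'u' (pos 20) + 16 = pos 10 = 'k'
  'f' (pos 5) + 16 = pos 21 = 'v'
Result: iqzkv

iqzkv


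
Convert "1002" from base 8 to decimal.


Input: "1002" in base 8
Positional expansion:
  Digit '1' (value 1) x 8^3 = 512
  Digit '0' (value 0) x 8^2 = 0
  Digit '0' (value 0) x 8^1 = 0
  Digit '2' (value 2) x 8^0 = 2
Sum = 514

514


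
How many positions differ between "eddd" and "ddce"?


Comparing "eddd" and "ddce" position by position:
  Position 0: 'e' vs 'd' => DIFFER
  Position 1: 'd' vs 'd' => same
  Position 2: 'd' vs 'c' => DIFFER
  Position 3: 'd' vs 'e' => DIFFER
Positions that differ: 3

3


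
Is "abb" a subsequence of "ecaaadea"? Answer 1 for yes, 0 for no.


Check if "abb" is a subsequence of "ecaaadea"
Greedy scan:
  Position 0 ('e'): no match needed
  Position 1 ('c'): no match needed
  Position 2 ('a'): matches sub[0] = 'a'
  Position 3 ('a'): no match needed
  Position 4 ('a'): no match needed
  Position 5 ('d'): no match needed
  Position 6 ('e'): no match needed
  Position 7 ('a'): no match needed
Only matched 1/3 characters => not a subsequence

0


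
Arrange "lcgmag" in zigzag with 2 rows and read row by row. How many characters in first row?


Zigzag "lcgmag" into 2 rows:
Placing characters:
  'l' => row 0
  'c' => row 1
  'g' => row 0
  'm' => row 1
  'a' => row 0
  'g' => row 1
Rows:
  Row 0: "lga"
  Row 1: "cmg"
First row length: 3

3


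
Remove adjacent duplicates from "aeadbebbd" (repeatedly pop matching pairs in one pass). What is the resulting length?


Input: aeadbebbd
Stack-based adjacent duplicate removal:
  Read 'a': push. Stack: a
  Read 'e': push. Stack: ae
  Read 'a': push. Stack: aea
  Read 'd': push. Stack: aead
  Read 'b': push. Stack: aeadb
  Read 'e': push. Stack: aeadbe
  Read 'b': push. Stack: aeadbeb
  Read 'b': matches stack top 'b' => pop. Stack: aeadbe
  Read 'd': push. Stack: aeadbed
Final stack: "aeadbed" (length 7)

7


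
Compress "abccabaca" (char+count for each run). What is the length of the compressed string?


Input: abccabaca
Runs:
  'a' x 1 => "a1"
  'b' x 1 => "b1"
  'c' x 2 => "c2"
  'a' x 1 => "a1"
  'b' x 1 => "b1"
  'a' x 1 => "a1"
  'c' x 1 => "c1"
  'a' x 1 => "a1"
Compressed: "a1b1c2a1b1a1c1a1"
Compressed length: 16

16


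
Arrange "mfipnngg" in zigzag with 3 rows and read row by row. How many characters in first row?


Zigzag "mfipnngg" into 3 rows:
Placing characters:
  'm' => row 0
  'f' => row 1
  'i' => row 2
  'p' => row 1
  'n' => row 0
  'n' => row 1
  'g' => row 2
  'g' => row 1
Rows:
  Row 0: "mn"
  Row 1: "fpng"
  Row 2: "ig"
First row length: 2

2


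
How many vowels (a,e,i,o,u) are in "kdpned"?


Input: kdpned
Checking each character:
  'k' at position 0: consonant
  'd' at position 1: consonant
  'p' at position 2: consonant
  'n' at position 3: consonant
  'e' at position 4: vowel (running total: 1)
  'd' at position 5: consonant
Total vowels: 1

1


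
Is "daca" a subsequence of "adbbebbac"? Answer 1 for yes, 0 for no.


Check if "daca" is a subsequence of "adbbebbac"
Greedy scan:
  Position 0 ('a'): no match needed
  Position 1 ('d'): matches sub[0] = 'd'
  Position 2 ('b'): no match needed
  Position 3 ('b'): no match needed
  Position 4 ('e'): no match needed
  Position 5 ('b'): no match needed
  Position 6 ('b'): no match needed
  Position 7 ('a'): matches sub[1] = 'a'
  Position 8 ('c'): matches sub[2] = 'c'
Only matched 3/4 characters => not a subsequence

0


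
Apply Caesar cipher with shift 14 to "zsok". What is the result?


Caesar cipher: shift "zsok" by 14
  'z' (pos 25) + 14 = pos 13 = 'n'
  's' (pos 18) + 14 = pos 6 = 'g'
  'o' (pos 14) + 14 = pos 2 = 'c'
  'k' (pos 10) + 14 = pos 24 = 'y'
Result: ngcy

ngcy


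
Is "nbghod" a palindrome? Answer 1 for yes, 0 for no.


Input: nbghod
Reversed: dohgbn
  Compare pos 0 ('n') with pos 5 ('d'): MISMATCH
  Compare pos 1 ('b') with pos 4 ('o'): MISMATCH
  Compare pos 2 ('g') with pos 3 ('h'): MISMATCH
Result: not a palindrome

0


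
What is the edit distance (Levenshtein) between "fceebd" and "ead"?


Computing edit distance: "fceebd" -> "ead"
DP table:
           e    a    d
      0    1    2    3
  f   1    1    2    3
  c   2    2    2    3
  e   3    2    3    3
  e   4    3    3    4
  b   5    4    4    4
  d   6    5    5    4
Edit distance = dp[6][3] = 4

4


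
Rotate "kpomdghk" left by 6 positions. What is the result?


Input: "kpomdghk", rotate left by 6
First 6 characters: "kpomdg"
Remaining characters: "hk"
Concatenate remaining + first: "hk" + "kpomdg" = "hkkpomdg"

hkkpomdg


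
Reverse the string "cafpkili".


Input: cafpkili
Reading characters right to left:
  Position 7: 'i'
  Position 6: 'l'
  Position 5: 'i'
  Position 4: 'k'
  Position 3: 'p'
  Position 2: 'f'
  Position 1: 'a'
  Position 0: 'c'
Reversed: ilikpfac

ilikpfac


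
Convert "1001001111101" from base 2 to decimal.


Input: "1001001111101" in base 2
Positional expansion:
  Digit '1' (value 1) x 2^12 = 4096
  Digit '0' (value 0) x 2^11 = 0
  Digit '0' (value 0) x 2^10 = 0
  Digit '1' (value 1) x 2^9 = 512
  Digit '0' (value 0) x 2^8 = 0
  Digit '0' (value 0) x 2^7 = 0
  Digit '1' (value 1) x 2^6 = 64
  Digit '1' (value 1) x 2^5 = 32
  Digit '1' (value 1) x 2^4 = 16
  Digit '1' (value 1) x 2^3 = 8
  Digit '1' (value 1) x 2^2 = 4
  Digit '0' (value 0) x 2^1 = 0
  Digit '1' (value 1) x 2^0 = 1
Sum = 4733

4733


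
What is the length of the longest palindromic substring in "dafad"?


Input: "dafad"
Checking substrings for palindromes:
  [0:5] "dafad" (len 5) => palindrome
  [1:4] "afa" (len 3) => palindrome
Longest palindromic substring: "dafad" with length 5

5


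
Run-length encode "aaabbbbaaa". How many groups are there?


Input: aaabbbbaaa
Scanning for consecutive runs:
  Group 1: 'a' x 3 (positions 0-2)
  Group 2: 'b' x 4 (positions 3-6)
  Group 3: 'a' x 3 (positions 7-9)
Total groups: 3

3


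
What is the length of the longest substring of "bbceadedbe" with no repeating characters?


Input: "bbceadedbe"
Sliding window (track last position of each char):
  Position 0 ('b'): window [0,0] length 1 -- new best
  Position 1 ('b'): repeat (last at 0), move window start to 1
  Position 1 ('b'): window [1,1] length 1
  Position 2 ('c'): window [1,2] length 2 -- new best
  Position 3 ('e'): window [1,3] length 3 -- new best
  Position 4 ('a'): window [1,4] length 4 -- new best
  Position 5 ('d'): window [1,5] length 5 -- new best
  Position 6 ('e'): repeat (last at 3), move window start to 4
  Position 6 ('e'): window [4,6] length 3
  Position 7 ('d'): repeat (last at 5), move window start to 6
  Position 7 ('d'): window [6,7] length 2
  Position 8 ('b'): window [6,8] length 3
  Position 9 ('e'): repeat (last at 6), move window start to 7
  Position 9 ('e'): window [7,9] length 3
Longest substring with no repeats: "bcead" with length 5

5


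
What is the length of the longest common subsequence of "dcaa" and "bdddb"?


LCS of "dcaa" and "bdddb"
DP table:
           b    d    d    d    b
      0    0    0    0    0    0
  d   0    0    1    1    1    1
  c   0    0    1    1    1    1
  a   0    0    1    1    1    1
  a   0    0    1    1    1    1
LCS length = dp[4][5] = 1

1


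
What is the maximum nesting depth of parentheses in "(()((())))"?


Input: "(()((())))"
Tracking depth:
  Position 0 '(': depth becomes 1
  Position 1 '(': depth becomes 2
  Position 2 ')': depth becomes 1
  Position 3 '(': depth becomes 2
  Position 4 '(': depth becomes 3
  Position 5 '(': depth becomes 4
  Position 6 ')': depth becomes 3
  Position 7 ')': depth becomes 2
  Position 8 ')': depth becomes 1
  Position 9 ')': depth becomes 0
Maximum depth reached: 4

4


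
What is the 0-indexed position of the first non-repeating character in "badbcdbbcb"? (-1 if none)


Input: badbcdbbcb
Character frequencies:
  'a': 1
  'b': 5
  'c': 2
  'd': 2
Scanning left to right for freq == 1:
  Position 0 ('b'): freq=5, skip
  Position 1 ('a'): unique! => answer = 1

1


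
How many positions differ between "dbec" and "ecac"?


Comparing "dbec" and "ecac" position by position:
  Position 0: 'd' vs 'e' => DIFFER
  Position 1: 'b' vs 'c' => DIFFER
  Position 2: 'e' vs 'a' => DIFFER
  Position 3: 'c' vs 'c' => same
Positions that differ: 3

3


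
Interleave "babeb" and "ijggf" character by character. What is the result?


Interleaving "babeb" and "ijggf":
  Position 0: 'b' from first, 'i' from second => "bi"
  Position 1: 'a' from first, 'j' from second => "aj"
  Position 2: 'b' from first, 'g' from second => "bg"
  Position 3: 'e' from first, 'g' from second => "eg"
  Position 4: 'b' from first, 'f' from second => "bf"
Result: biajbgegbf

biajbgegbf


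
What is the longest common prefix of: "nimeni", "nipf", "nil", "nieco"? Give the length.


Words: nimeni, nipf, nil, nieco
  Position 0: all 'n' => match
  Position 1: all 'i' => match
  Position 2: ('m', 'p', 'l', 'e') => mismatch, stop
LCP = "ni" (length 2)

2


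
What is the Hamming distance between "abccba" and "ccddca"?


Comparing "abccba" and "ccddca" position by position:
  Position 0: 'a' vs 'c' => differ
  Position 1: 'b' vs 'c' => differ
  Position 2: 'c' vs 'd' => differ
  Position 3: 'c' vs 'd' => differ
  Position 4: 'b' vs 'c' => differ
  Position 5: 'a' vs 'a' => same
Total differences (Hamming distance): 5

5


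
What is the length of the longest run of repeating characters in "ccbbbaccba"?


Input: "ccbbbaccba"
Scanning for longest run:
  Position 1 ('c'): continues run of 'c', length=2
  Position 2 ('b'): new char, reset run to 1
  Position 3 ('b'): continues run of 'b', length=2
  Position 4 ('b'): continues run of 'b', length=3
  Position 5 ('a'): new char, reset run to 1
  Position 6 ('c'): new char, reset run to 1
  Position 7 ('c'): continues run of 'c', length=2
  Position 8 ('b'): new char, reset run to 1
  Position 9 ('a'): new char, reset run to 1
Longest run: 'b' with length 3

3


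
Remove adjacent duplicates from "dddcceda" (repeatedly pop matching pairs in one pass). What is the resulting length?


Input: dddcceda
Stack-based adjacent duplicate removal:
  Read 'd': push. Stack: d
  Read 'd': matches stack top 'd' => pop. Stack: (empty)
  Read 'd': push. Stack: d
  Read 'c': push. Stack: dc
  Read 'c': matches stack top 'c' => pop. Stack: d
  Read 'e': push. Stack: de
  Read 'd': push. Stack: ded
  Read 'a': push. Stack: deda
Final stack: "deda" (length 4)

4


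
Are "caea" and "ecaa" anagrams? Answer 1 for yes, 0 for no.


Strings: "caea", "ecaa"
Sorted first:  aace
Sorted second: aace
Sorted forms match => anagrams

1


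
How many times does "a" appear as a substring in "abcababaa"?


Searching for "a" in "abcababaa"
Scanning each position:
  Position 0: "a" => MATCH
  Position 1: "b" => no
  Position 2: "c" => no
  Position 3: "a" => MATCH
  Position 4: "b" => no
  Position 5: "a" => MATCH
  Position 6: "b" => no
  Position 7: "a" => MATCH
  Position 8: "a" => MATCH
Total occurrences: 5

5


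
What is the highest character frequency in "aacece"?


Input: aacece
Character counts:
  'a': 2
  'c': 2
  'e': 2
Maximum frequency: 2

2


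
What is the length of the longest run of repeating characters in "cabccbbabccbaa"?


Input: "cabccbbabccbaa"
Scanning for longest run:
  Position 1 ('a'): new char, reset run to 1
  Position 2 ('b'): new char, reset run to 1
  Position 3 ('c'): new char, reset run to 1
  Position 4 ('c'): continues run of 'c', length=2
  Position 5 ('b'): new char, reset run to 1
  Position 6 ('b'): continues run of 'b', length=2
  Position 7 ('a'): new char, reset run to 1
  Position 8 ('b'): new char, reset run to 1
  Position 9 ('c'): new char, reset run to 1
  Position 10 ('c'): continues run of 'c', length=2
  Position 11 ('b'): new char, reset run to 1
  Position 12 ('a'): new char, reset run to 1
  Position 13 ('a'): continues run of 'a', length=2
Longest run: 'c' with length 2

2


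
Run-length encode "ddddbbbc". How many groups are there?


Input: ddddbbbc
Scanning for consecutive runs:
  Group 1: 'd' x 4 (positions 0-3)
  Group 2: 'b' x 3 (positions 4-6)
  Group 3: 'c' x 1 (positions 7-7)
Total groups: 3

3


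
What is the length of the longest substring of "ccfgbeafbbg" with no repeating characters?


Input: "ccfgbeafbbg"
Sliding window (track last position of each char):
  Position 0 ('c'): window [0,0] length 1 -- new best
  Position 1 ('c'): repeat (last at 0), move window start to 1
  Position 1 ('c'): window [1,1] length 1
  Position 2 ('f'): window [1,2] length 2 -- new best
  Position 3 ('g'): window [1,3] length 3 -- new best
  Position 4 ('b'): window [1,4] length 4 -- new best
  Position 5 ('e'): window [1,5] length 5 -- new best
  Position 6 ('a'): window [1,6] length 6 -- new best
  Position 7 ('f'): repeat (last at 2), move window start to 3
  Position 7 ('f'): window [3,7] length 5
  Position 8 ('b'): repeat (last at 4), move window start to 5
  Position 8 ('b'): window [5,8] length 4
  Position 9 ('b'): repeat (last at 8), move window start to 9
  Position 9 ('b'): window [9,9] length 1
  Position 10 ('g'): window [9,10] length 2
Longest substring with no repeats: "cfgbea" with length 6

6


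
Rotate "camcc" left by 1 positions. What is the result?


Input: "camcc", rotate left by 1
First 1 characters: "c"
Remaining characters: "amcc"
Concatenate remaining + first: "amcc" + "c" = "amccc"

amccc


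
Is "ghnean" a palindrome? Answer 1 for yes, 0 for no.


Input: ghnean
Reversed: naenhg
  Compare pos 0 ('g') with pos 5 ('n'): MISMATCH
  Compare pos 1 ('h') with pos 4 ('a'): MISMATCH
  Compare pos 2 ('n') with pos 3 ('e'): MISMATCH
Result: not a palindrome

0


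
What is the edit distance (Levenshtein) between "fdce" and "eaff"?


Computing edit distance: "fdce" -> "eaff"
DP table:
           e    a    f    f
      0    1    2    3    4
  f   1    1    2    2    3
  d   2    2    2    3    3
  c   3    3    3    3    4
  e   4    3    4    4    4
Edit distance = dp[4][4] = 4

4


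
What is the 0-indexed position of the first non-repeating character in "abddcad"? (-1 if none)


Input: abddcad
Character frequencies:
  'a': 2
  'b': 1
  'c': 1
  'd': 3
Scanning left to right for freq == 1:
  Position 0 ('a'): freq=2, skip
  Position 1 ('b'): unique! => answer = 1

1


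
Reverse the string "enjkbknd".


Input: enjkbknd
Reading characters right to left:
  Position 7: 'd'
  Position 6: 'n'
  Position 5: 'k'
  Position 4: 'b'
  Position 3: 'k'
  Position 2: 'j'
  Position 1: 'n'
  Position 0: 'e'
Reversed: dnkbkjne

dnkbkjne


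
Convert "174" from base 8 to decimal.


Input: "174" in base 8
Positional expansion:
  Digit '1' (value 1) x 8^2 = 64
  Digit '7' (value 7) x 8^1 = 56
  Digit '4' (value 4) x 8^0 = 4
Sum = 124

124


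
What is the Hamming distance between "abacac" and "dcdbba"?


Comparing "abacac" and "dcdbba" position by position:
  Position 0: 'a' vs 'd' => differ
  Position 1: 'b' vs 'c' => differ
  Position 2: 'a' vs 'd' => differ
  Position 3: 'c' vs 'b' => differ
  Position 4: 'a' vs 'b' => differ
  Position 5: 'c' vs 'a' => differ
Total differences (Hamming distance): 6

6


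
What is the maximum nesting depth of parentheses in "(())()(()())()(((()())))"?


Input: "(())()(()())()(((()())))"
Tracking depth:
  Position 0 '(': depth becomes 1
  Position 1 '(': depth becomes 2
  Position 2 ')': depth becomes 1
  Position 3 ')': depth becomes 0
  Position 4 '(': depth becomes 1
  Position 5 ')': depth becomes 0
  Position 6 '(': depth becomes 1
  Position 7 '(': depth becomes 2
  Position 8 ')': depth becomes 1
  Position 9 '(': depth becomes 2
  Position 10 ')': depth becomes 1
  Position 11 ')': depth becomes 0
  Position 12 '(': depth becomes 1
  Position 13 ')': depth becomes 0
  Position 14 '(': depth becomes 1
  Position 15 '(': depth becomes 2
  Position 16 '(': depth becomes 3
  Position 17 '(': depth becomes 4
  Position 18 ')': depth becomes 3
  Position 19 '(': depth becomes 4
  Position 20 ')': depth becomes 3
  Position 21 ')': depth becomes 2
  Position 22 ')': depth becomes 1
  Position 23 ')': depth becomes 0
Maximum depth reached: 4

4


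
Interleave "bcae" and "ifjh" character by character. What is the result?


Interleaving "bcae" and "ifjh":
  Position 0: 'b' from first, 'i' from second => "bi"
  Position 1: 'c' from first, 'f' from second => "cf"
  Position 2: 'a' from first, 'j' from second => "aj"
  Position 3: 'e' from first, 'h' from second => "eh"
Result: bicfajeh

bicfajeh


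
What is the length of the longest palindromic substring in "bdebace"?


Input: "bdebace"
Checking substrings for palindromes:
  No multi-char palindromic substrings found
Longest palindromic substring: "b" with length 1

1


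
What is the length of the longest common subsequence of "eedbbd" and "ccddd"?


LCS of "eedbbd" and "ccddd"
DP table:
           c    c    d    d    d
      0    0    0    0    0    0
  e   0    0    0    0    0    0
  e   0    0    0    0    0    0
  d   0    0    0    1    1    1
  b   0    0    0    1    1    1
  b   0    0    0    1    1    1
  d   0    0    0    1    2    2
LCS length = dp[6][5] = 2

2


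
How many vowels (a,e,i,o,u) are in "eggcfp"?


Input: eggcfp
Checking each character:
  'e' at position 0: vowel (running total: 1)
  'g' at position 1: consonant
  'g' at position 2: consonant
  'c' at position 3: consonant
  'f' at position 4: consonant
  'p' at position 5: consonant
Total vowels: 1

1


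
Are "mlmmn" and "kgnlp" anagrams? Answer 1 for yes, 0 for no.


Strings: "mlmmn", "kgnlp"
Sorted first:  lmmmn
Sorted second: gklnp
Differ at position 0: 'l' vs 'g' => not anagrams

0


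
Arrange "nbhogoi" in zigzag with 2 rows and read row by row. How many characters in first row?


Zigzag "nbhogoi" into 2 rows:
Placing characters:
  'n' => row 0
  'b' => row 1
  'h' => row 0
  'o' => row 1
  'g' => row 0
  'o' => row 1
  'i' => row 0
Rows:
  Row 0: "nhgi"
  Row 1: "boo"
First row length: 4

4


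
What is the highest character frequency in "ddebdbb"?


Input: ddebdbb
Character counts:
  'b': 3
  'd': 3
  'e': 1
Maximum frequency: 3

3


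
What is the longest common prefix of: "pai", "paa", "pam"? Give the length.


Words: pai, paa, pam
  Position 0: all 'p' => match
  Position 1: all 'a' => match
  Position 2: ('i', 'a', 'm') => mismatch, stop
LCP = "pa" (length 2)

2


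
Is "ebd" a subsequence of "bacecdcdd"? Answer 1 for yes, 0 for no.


Check if "ebd" is a subsequence of "bacecdcdd"
Greedy scan:
  Position 0 ('b'): no match needed
  Position 1 ('a'): no match needed
  Position 2 ('c'): no match needed
  Position 3 ('e'): matches sub[0] = 'e'
  Position 4 ('c'): no match needed
  Position 5 ('d'): no match needed
  Position 6 ('c'): no match needed
  Position 7 ('d'): no match needed
  Position 8 ('d'): no match needed
Only matched 1/3 characters => not a subsequence

0


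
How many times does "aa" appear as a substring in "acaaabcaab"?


Searching for "aa" in "acaaabcaab"
Scanning each position:
  Position 0: "ac" => no
  Position 1: "ca" => no
  Position 2: "aa" => MATCH
  Position 3: "aa" => MATCH
  Position 4: "ab" => no
  Position 5: "bc" => no
  Position 6: "ca" => no
  Position 7: "aa" => MATCH
  Position 8: "ab" => no
Total occurrences: 3

3


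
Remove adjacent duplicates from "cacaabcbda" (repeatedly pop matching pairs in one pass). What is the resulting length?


Input: cacaabcbda
Stack-based adjacent duplicate removal:
  Read 'c': push. Stack: c
  Read 'a': push. Stack: ca
  Read 'c': push. Stack: cac
  Read 'a': push. Stack: caca
  Read 'a': matches stack top 'a' => pop. Stack: cac
  Read 'b': push. Stack: cacb
  Read 'c': push. Stack: cacbc
  Read 'b': push. Stack: cacbcb
  Read 'd': push. Stack: cacbcbd
  Read 'a': push. Stack: cacbcbda
Final stack: "cacbcbda" (length 8)

8


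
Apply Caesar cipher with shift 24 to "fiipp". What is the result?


Caesar cipher: shift "fiipp" by 24
  'f' (pos 5) + 24 = pos 3 = 'd'
  'i' (pos 8) + 24 = pos 6 = 'g'
  'i' (pos 8) + 24 = pos 6 = 'g'
  'p' (pos 15) + 24 = pos 13 = 'n'
  'p' (pos 15) + 24 = pos 13 = 'n'
Result: dggnn

dggnn


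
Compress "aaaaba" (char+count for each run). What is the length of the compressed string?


Input: aaaaba
Runs:
  'a' x 4 => "a4"
  'b' x 1 => "b1"
  'a' x 1 => "a1"
Compressed: "a4b1a1"
Compressed length: 6

6


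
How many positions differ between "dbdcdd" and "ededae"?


Comparing "dbdcdd" and "ededae" position by position:
  Position 0: 'd' vs 'e' => DIFFER
  Position 1: 'b' vs 'd' => DIFFER
  Position 2: 'd' vs 'e' => DIFFER
  Position 3: 'c' vs 'd' => DIFFER
  Position 4: 'd' vs 'a' => DIFFER
  Position 5: 'd' vs 'e' => DIFFER
Positions that differ: 6

6


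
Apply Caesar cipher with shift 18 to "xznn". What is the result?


Caesar cipher: shift "xznn" by 18
  'x' (pos 23) + 18 = pos 15 = 'p'
  'z' (pos 25) + 18 = pos 17 = 'r'
  'n' (pos 13) + 18 = pos 5 = 'f'
  'n' (pos 13) + 18 = pos 5 = 'f'
Result: prff

prff


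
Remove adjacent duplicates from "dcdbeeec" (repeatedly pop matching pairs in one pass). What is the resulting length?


Input: dcdbeeec
Stack-based adjacent duplicate removal:
  Read 'd': push. Stack: d
  Read 'c': push. Stack: dc
  Read 'd': push. Stack: dcd
  Read 'b': push. Stack: dcdb
  Read 'e': push. Stack: dcdbe
  Read 'e': matches stack top 'e' => pop. Stack: dcdb
  Read 'e': push. Stack: dcdbe
  Read 'c': push. Stack: dcdbec
Final stack: "dcdbec" (length 6)

6


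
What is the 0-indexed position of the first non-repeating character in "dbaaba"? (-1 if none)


Input: dbaaba
Character frequencies:
  'a': 3
  'b': 2
  'd': 1
Scanning left to right for freq == 1:
  Position 0 ('d'): unique! => answer = 0

0


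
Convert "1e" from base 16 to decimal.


Input: "1e" in base 16
Positional expansion:
  Digit '1' (value 1) x 16^1 = 16
  Digit 'e' (value 14) x 16^0 = 14
Sum = 30

30


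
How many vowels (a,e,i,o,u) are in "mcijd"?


Input: mcijd
Checking each character:
  'm' at position 0: consonant
  'c' at position 1: consonant
  'i' at position 2: vowel (running total: 1)
  'j' at position 3: consonant
  'd' at position 4: consonant
Total vowels: 1

1


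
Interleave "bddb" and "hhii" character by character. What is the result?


Interleaving "bddb" and "hhii":
  Position 0: 'b' from first, 'h' from second => "bh"
  Position 1: 'd' from first, 'h' from second => "dh"
  Position 2: 'd' from first, 'i' from second => "di"
  Position 3: 'b' from first, 'i' from second => "bi"
Result: bhdhdibi

bhdhdibi


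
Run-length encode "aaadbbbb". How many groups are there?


Input: aaadbbbb
Scanning for consecutive runs:
  Group 1: 'a' x 3 (positions 0-2)
  Group 2: 'd' x 1 (positions 3-3)
  Group 3: 'b' x 4 (positions 4-7)
Total groups: 3

3


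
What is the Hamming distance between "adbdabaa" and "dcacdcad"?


Comparing "adbdabaa" and "dcacdcad" position by position:
  Position 0: 'a' vs 'd' => differ
  Position 1: 'd' vs 'c' => differ
  Position 2: 'b' vs 'a' => differ
  Position 3: 'd' vs 'c' => differ
  Position 4: 'a' vs 'd' => differ
  Position 5: 'b' vs 'c' => differ
  Position 6: 'a' vs 'a' => same
  Position 7: 'a' vs 'd' => differ
Total differences (Hamming distance): 7

7


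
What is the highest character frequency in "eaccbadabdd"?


Input: eaccbadabdd
Character counts:
  'a': 3
  'b': 2
  'c': 2
  'd': 3
  'e': 1
Maximum frequency: 3

3


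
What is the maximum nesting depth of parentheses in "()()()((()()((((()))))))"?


Input: "()()()((()()((((()))))))"
Tracking depth:
  Position 0 '(': depth becomes 1
  Position 1 ')': depth becomes 0
  Position 2 '(': depth becomes 1
  Position 3 ')': depth becomes 0
  Position 4 '(': depth becomes 1
  Position 5 ')': depth becomes 0
  Position 6 '(': depth becomes 1
  Position 7 '(': depth becomes 2
  Position 8 '(': depth becomes 3
  Position 9 ')': depth becomes 2
  Position 10 '(': depth becomes 3
  Position 11 ')': depth becomes 2
  Position 12 '(': depth becomes 3
  Position 13 '(': depth becomes 4
  Position 14 '(': depth becomes 5
  Position 15 '(': depth becomes 6
  Position 16 '(': depth becomes 7
  Position 17 ')': depth becomes 6
  Position 18 ')': depth becomes 5
  Position 19 ')': depth becomes 4
  Position 20 ')': depth becomes 3
  Position 21 ')': depth becomes 2
  Position 22 ')': depth becomes 1
  Position 23 ')': depth becomes 0
Maximum depth reached: 7

7


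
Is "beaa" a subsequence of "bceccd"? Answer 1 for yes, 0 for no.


Check if "beaa" is a subsequence of "bceccd"
Greedy scan:
  Position 0 ('b'): matches sub[0] = 'b'
  Position 1 ('c'): no match needed
  Position 2 ('e'): matches sub[1] = 'e'
  Position 3 ('c'): no match needed
  Position 4 ('c'): no match needed
  Position 5 ('d'): no match needed
Only matched 2/4 characters => not a subsequence

0


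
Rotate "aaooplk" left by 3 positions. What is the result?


Input: "aaooplk", rotate left by 3
First 3 characters: "aao"
Remaining characters: "oplk"
Concatenate remaining + first: "oplk" + "aao" = "oplkaao"

oplkaao


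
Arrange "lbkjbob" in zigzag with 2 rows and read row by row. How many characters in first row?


Zigzag "lbkjbob" into 2 rows:
Placing characters:
  'l' => row 0
  'b' => row 1
  'k' => row 0
  'j' => row 1
  'b' => row 0
  'o' => row 1
  'b' => row 0
Rows:
  Row 0: "lkbb"
  Row 1: "bjo"
First row length: 4

4


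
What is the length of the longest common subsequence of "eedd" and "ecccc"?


LCS of "eedd" and "ecccc"
DP table:
           e    c    c    c    c
      0    0    0    0    0    0
  e   0    1    1    1    1    1
  e   0    1    1    1    1    1
  d   0    1    1    1    1    1
  d   0    1    1    1    1    1
LCS length = dp[4][5] = 1

1


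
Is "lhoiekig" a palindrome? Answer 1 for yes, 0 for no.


Input: lhoiekig
Reversed: gikeiohl
  Compare pos 0 ('l') with pos 7 ('g'): MISMATCH
  Compare pos 1 ('h') with pos 6 ('i'): MISMATCH
  Compare pos 2 ('o') with pos 5 ('k'): MISMATCH
  Compare pos 3 ('i') with pos 4 ('e'): MISMATCH
Result: not a palindrome

0


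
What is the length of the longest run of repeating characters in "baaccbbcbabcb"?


Input: "baaccbbcbabcb"
Scanning for longest run:
  Position 1 ('a'): new char, reset run to 1
  Position 2 ('a'): continues run of 'a', length=2
  Position 3 ('c'): new char, reset run to 1
  Position 4 ('c'): continues run of 'c', length=2
  Position 5 ('b'): new char, reset run to 1
  Position 6 ('b'): continues run of 'b', length=2
  Position 7 ('c'): new char, reset run to 1
  Position 8 ('b'): new char, reset run to 1
  Position 9 ('a'): new char, reset run to 1
  Position 10 ('b'): new char, reset run to 1
  Position 11 ('c'): new char, reset run to 1
  Position 12 ('b'): new char, reset run to 1
Longest run: 'a' with length 2

2


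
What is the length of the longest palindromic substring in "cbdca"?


Input: "cbdca"
Checking substrings for palindromes:
  No multi-char palindromic substrings found
Longest palindromic substring: "c" with length 1

1


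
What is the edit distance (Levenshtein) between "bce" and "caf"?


Computing edit distance: "bce" -> "caf"
DP table:
           c    a    f
      0    1    2    3
  b   1    1    2    3
  c   2    1    2    3
  e   3    2    2    3
Edit distance = dp[3][3] = 3

3


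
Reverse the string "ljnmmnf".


Input: ljnmmnf
Reading characters right to left:
  Position 6: 'f'
  Position 5: 'n'
  Position 4: 'm'
  Position 3: 'm'
  Position 2: 'n'
  Position 1: 'j'
  Position 0: 'l'
Reversed: fnmmnjl

fnmmnjl


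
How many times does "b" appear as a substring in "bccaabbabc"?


Searching for "b" in "bccaabbabc"
Scanning each position:
  Position 0: "b" => MATCH
  Position 1: "c" => no
  Position 2: "c" => no
  Position 3: "a" => no
  Position 4: "a" => no
  Position 5: "b" => MATCH
  Position 6: "b" => MATCH
  Position 7: "a" => no
  Position 8: "b" => MATCH
  Position 9: "c" => no
Total occurrences: 4

4


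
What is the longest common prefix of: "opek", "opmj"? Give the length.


Words: opek, opmj
  Position 0: all 'o' => match
  Position 1: all 'p' => match
  Position 2: ('e', 'm') => mismatch, stop
LCP = "op" (length 2)

2


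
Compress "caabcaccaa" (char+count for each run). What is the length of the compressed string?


Input: caabcaccaa
Runs:
  'c' x 1 => "c1"
  'a' x 2 => "a2"
  'b' x 1 => "b1"
  'c' x 1 => "c1"
  'a' x 1 => "a1"
  'c' x 2 => "c2"
  'a' x 2 => "a2"
Compressed: "c1a2b1c1a1c2a2"
Compressed length: 14

14


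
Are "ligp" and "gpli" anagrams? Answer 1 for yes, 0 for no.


Strings: "ligp", "gpli"
Sorted first:  gilp
Sorted second: gilp
Sorted forms match => anagrams

1


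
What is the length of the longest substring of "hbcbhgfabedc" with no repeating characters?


Input: "hbcbhgfabedc"
Sliding window (track last position of each char):
  Position 0 ('h'): window [0,0] length 1 -- new best
  Position 1 ('b'): window [0,1] length 2 -- new best
  Position 2 ('c'): window [0,2] length 3 -- new best
  Position 3 ('b'): repeat (last at 1), move window start to 2
  Position 3 ('b'): window [2,3] length 2
  Position 4 ('h'): window [2,4] length 3
  Position 5 ('g'): window [2,5] length 4 -- new best
  Position 6 ('f'): window [2,6] length 5 -- new best
  Position 7 ('a'): window [2,7] length 6 -- new best
  Position 8 ('b'): repeat (last at 3), move window start to 4
  Position 8 ('b'): window [4,8] length 5
  Position 9 ('e'): window [4,9] length 6
  Position 10 ('d'): window [4,10] length 7 -- new best
  Position 11 ('c'): window [4,11] length 8 -- new best
Longest substring with no repeats: "hgfabedc" with length 8

8


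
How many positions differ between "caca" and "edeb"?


Comparing "caca" and "edeb" position by position:
  Position 0: 'c' vs 'e' => DIFFER
  Position 1: 'a' vs 'd' => DIFFER
  Position 2: 'c' vs 'e' => DIFFER
  Position 3: 'a' vs 'b' => DIFFER
Positions that differ: 4

4


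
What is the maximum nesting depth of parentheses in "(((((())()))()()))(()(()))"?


Input: "(((((())()))()()))(()(()))"
Tracking depth:
  Position 0 '(': depth becomes 1
  Position 1 '(': depth becomes 2
  Position 2 '(': depth becomes 3
  Position 3 '(': depth becomes 4
  Position 4 '(': depth becomes 5
  Position 5 '(': depth becomes 6
  Position 6 ')': depth becomes 5
  Position 7 ')': depth becomes 4
  Position 8 '(': depth becomes 5
  Position 9 ')': depth becomes 4
  Position 10 ')': depth becomes 3
  Position 11 ')': depth becomes 2
  Position 12 '(': depth becomes 3
  Position 13 ')': depth becomes 2
  Position 14 '(': depth becomes 3
  Position 15 ')': depth becomes 2
  Position 16 ')': depth becomes 1
  Position 17 ')': depth becomes 0
  Position 18 '(': depth becomes 1
  Position 19 '(': depth becomes 2
  Position 20 ')': depth becomes 1
  Position 21 '(': depth becomes 2
  Position 22 '(': depth becomes 3
  Position 23 ')': depth becomes 2
  Position 24 ')': depth becomes 1
  Position 25 ')': depth becomes 0
Maximum depth reached: 6

6


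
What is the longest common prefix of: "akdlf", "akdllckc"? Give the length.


Words: akdlf, akdllckc
  Position 0: all 'a' => match
  Position 1: all 'k' => match
  Position 2: all 'd' => match
  Position 3: all 'l' => match
  Position 4: ('f', 'l') => mismatch, stop
LCP = "akdl" (length 4)

4


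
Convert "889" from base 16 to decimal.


Input: "889" in base 16
Positional expansion:
  Digit '8' (value 8) x 16^2 = 2048
  Digit '8' (value 8) x 16^1 = 128
  Digit '9' (value 9) x 16^0 = 9
Sum = 2185

2185


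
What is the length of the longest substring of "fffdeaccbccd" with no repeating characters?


Input: "fffdeaccbccd"
Sliding window (track last position of each char):
  Position 0 ('f'): window [0,0] length 1 -- new best
  Position 1 ('f'): repeat (last at 0), move window start to 1
  Position 1 ('f'): window [1,1] length 1
  Position 2 ('f'): repeat (last at 1), move window start to 2
  Position 2 ('f'): window [2,2] length 1
  Position 3 ('d'): window [2,3] length 2 -- new best
  Position 4 ('e'): window [2,4] length 3 -- new best
  Position 5 ('a'): window [2,5] length 4 -- new best
  Position 6 ('c'): window [2,6] length 5 -- new best
  Position 7 ('c'): repeat (last at 6), move window start to 7
  Position 7 ('c'): window [7,7] length 1
  Position 8 ('b'): window [7,8] length 2
  Position 9 ('c'): repeat (last at 7), move window start to 8
  Position 9 ('c'): window [8,9] length 2
  Position 10 ('c'): repeat (last at 9), move window start to 10
  Position 10 ('c'): window [10,10] length 1
  Position 11 ('d'): window [10,11] length 2
Longest substring with no repeats: "fdeac" with length 5

5


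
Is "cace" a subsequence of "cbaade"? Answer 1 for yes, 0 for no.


Check if "cace" is a subsequence of "cbaade"
Greedy scan:
  Position 0 ('c'): matches sub[0] = 'c'
  Position 1 ('b'): no match needed
  Position 2 ('a'): matches sub[1] = 'a'
  Position 3 ('a'): no match needed
  Position 4 ('d'): no match needed
  Position 5 ('e'): no match needed
Only matched 2/4 characters => not a subsequence

0


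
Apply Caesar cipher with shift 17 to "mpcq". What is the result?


Caesar cipher: shift "mpcq" by 17
  'm' (pos 12) + 17 = pos 3 = 'd'
  'p' (pos 15) + 17 = pos 6 = 'g'
  'c' (pos 2) + 17 = pos 19 = 't'
  'q' (pos 16) + 17 = pos 7 = 'h'
Result: dgth

dgth


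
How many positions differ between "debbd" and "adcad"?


Comparing "debbd" and "adcad" position by position:
  Position 0: 'd' vs 'a' => DIFFER
  Position 1: 'e' vs 'd' => DIFFER
  Position 2: 'b' vs 'c' => DIFFER
  Position 3: 'b' vs 'a' => DIFFER
  Position 4: 'd' vs 'd' => same
Positions that differ: 4

4


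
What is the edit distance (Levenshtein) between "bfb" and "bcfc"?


Computing edit distance: "bfb" -> "bcfc"
DP table:
           b    c    f    c
      0    1    2    3    4
  b   1    0    1    2    3
  f   2    1    1    1    2
  b   3    2    2    2    2
Edit distance = dp[3][4] = 2

2


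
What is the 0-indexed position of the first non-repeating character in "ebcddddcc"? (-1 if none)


Input: ebcddddcc
Character frequencies:
  'b': 1
  'c': 3
  'd': 4
  'e': 1
Scanning left to right for freq == 1:
  Position 0 ('e'): unique! => answer = 0

0


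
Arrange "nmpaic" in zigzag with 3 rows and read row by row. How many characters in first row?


Zigzag "nmpaic" into 3 rows:
Placing characters:
  'n' => row 0
  'm' => row 1
  'p' => row 2
  'a' => row 1
  'i' => row 0
  'c' => row 1
Rows:
  Row 0: "ni"
  Row 1: "mac"
  Row 2: "p"
First row length: 2

2


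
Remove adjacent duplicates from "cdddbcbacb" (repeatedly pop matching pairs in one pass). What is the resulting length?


Input: cdddbcbacb
Stack-based adjacent duplicate removal:
  Read 'c': push. Stack: c
  Read 'd': push. Stack: cd
  Read 'd': matches stack top 'd' => pop. Stack: c
  Read 'd': push. Stack: cd
  Read 'b': push. Stack: cdb
  Read 'c': push. Stack: cdbc
  Read 'b': push. Stack: cdbcb
  Read 'a': push. Stack: cdbcba
  Read 'c': push. Stack: cdbcbac
  Read 'b': push. Stack: cdbcbacb
Final stack: "cdbcbacb" (length 8)

8


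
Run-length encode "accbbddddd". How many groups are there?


Input: accbbddddd
Scanning for consecutive runs:
  Group 1: 'a' x 1 (positions 0-0)
  Group 2: 'c' x 2 (positions 1-2)
  Group 3: 'b' x 2 (positions 3-4)
  Group 4: 'd' x 5 (positions 5-9)
Total groups: 4

4


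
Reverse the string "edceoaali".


Input: edceoaali
Reading characters right to left:
  Position 8: 'i'
  Position 7: 'l'
  Position 6: 'a'
  Position 5: 'a'
  Position 4: 'o'
  Position 3: 'e'
  Position 2: 'c'
  Position 1: 'd'
  Position 0: 'e'
Reversed: ilaaoecde

ilaaoecde


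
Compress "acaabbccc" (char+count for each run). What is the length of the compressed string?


Input: acaabbccc
Runs:
  'a' x 1 => "a1"
  'c' x 1 => "c1"
  'a' x 2 => "a2"
  'b' x 2 => "b2"
  'c' x 3 => "c3"
Compressed: "a1c1a2b2c3"
Compressed length: 10

10


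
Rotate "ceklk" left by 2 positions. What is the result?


Input: "ceklk", rotate left by 2
First 2 characters: "ce"
Remaining characters: "klk"
Concatenate remaining + first: "klk" + "ce" = "klkce"

klkce


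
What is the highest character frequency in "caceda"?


Input: caceda
Character counts:
  'a': 2
  'c': 2
  'd': 1
  'e': 1
Maximum frequency: 2

2


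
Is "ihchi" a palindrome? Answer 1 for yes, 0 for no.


Input: ihchi
Reversed: ihchi
  Compare pos 0 ('i') with pos 4 ('i'): match
  Compare pos 1 ('h') with pos 3 ('h'): match
Result: palindrome

1


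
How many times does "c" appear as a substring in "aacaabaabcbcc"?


Searching for "c" in "aacaabaabcbcc"
Scanning each position:
  Position 0: "a" => no
  Position 1: "a" => no
  Position 2: "c" => MATCH
  Position 3: "a" => no
  Position 4: "a" => no
  Position 5: "b" => no
  Position 6: "a" => no
  Position 7: "a" => no
  Position 8: "b" => no
  Position 9: "c" => MATCH
  Position 10: "b" => no
  Position 11: "c" => MATCH
  Position 12: "c" => MATCH
Total occurrences: 4

4


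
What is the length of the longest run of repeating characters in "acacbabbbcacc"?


Input: "acacbabbbcacc"
Scanning for longest run:
  Position 1 ('c'): new char, reset run to 1
  Position 2 ('a'): new char, reset run to 1
  Position 3 ('c'): new char, reset run to 1
  Position 4 ('b'): new char, reset run to 1
  Position 5 ('a'): new char, reset run to 1
  Position 6 ('b'): new char, reset run to 1
  Position 7 ('b'): continues run of 'b', length=2
  Position 8 ('b'): continues run of 'b', length=3
  Position 9 ('c'): new char, reset run to 1
  Position 10 ('a'): new char, reset run to 1
  Position 11 ('c'): new char, reset run to 1
  Position 12 ('c'): continues run of 'c', length=2
Longest run: 'b' with length 3

3


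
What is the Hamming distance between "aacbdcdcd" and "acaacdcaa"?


Comparing "aacbdcdcd" and "acaacdcaa" position by position:
  Position 0: 'a' vs 'a' => same
  Position 1: 'a' vs 'c' => differ
  Position 2: 'c' vs 'a' => differ
  Position 3: 'b' vs 'a' => differ
  Position 4: 'd' vs 'c' => differ
  Position 5: 'c' vs 'd' => differ
  Position 6: 'd' vs 'c' => differ
  Position 7: 'c' vs 'a' => differ
  Position 8: 'd' vs 'a' => differ
Total differences (Hamming distance): 8

8


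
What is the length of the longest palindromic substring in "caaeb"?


Input: "caaeb"
Checking substrings for palindromes:
  [1:3] "aa" (len 2) => palindrome
Longest palindromic substring: "aa" with length 2

2
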